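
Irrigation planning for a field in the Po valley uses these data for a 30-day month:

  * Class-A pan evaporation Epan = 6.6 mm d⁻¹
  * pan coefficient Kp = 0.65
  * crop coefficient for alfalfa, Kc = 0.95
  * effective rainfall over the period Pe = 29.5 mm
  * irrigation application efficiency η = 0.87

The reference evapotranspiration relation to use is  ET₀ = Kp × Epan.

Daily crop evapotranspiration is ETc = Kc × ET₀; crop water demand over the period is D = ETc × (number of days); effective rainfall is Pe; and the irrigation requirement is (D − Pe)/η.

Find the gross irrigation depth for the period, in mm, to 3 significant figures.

107 mm

ET₀ = 0.65 × 6.6 = 4.2900 mm/d
ETc = Kc × ET₀ = 0.95 × 4.2900 = 4.0755 mm/d
Crop demand D = ETc × 30 d = 4.0755 × 30 = 122.265 mm
D − Pe = 122.265 − 29.5 = 92.765 mm
Gross irrigation = 92.765 / 0.87 = 106.626 mm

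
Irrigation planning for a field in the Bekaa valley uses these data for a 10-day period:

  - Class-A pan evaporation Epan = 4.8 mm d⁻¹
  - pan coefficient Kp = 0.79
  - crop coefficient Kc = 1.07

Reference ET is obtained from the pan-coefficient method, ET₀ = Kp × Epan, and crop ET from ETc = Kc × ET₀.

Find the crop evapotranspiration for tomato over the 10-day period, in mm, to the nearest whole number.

ET₀ = 0.79 × 4.8 = 3.7920 mm/d
ETc = Kc × ET₀ = 1.07 × 3.7920 = 4.0574 mm/d
Over 10 days: 4.0574 × 10 = 40.574 mm

41 mm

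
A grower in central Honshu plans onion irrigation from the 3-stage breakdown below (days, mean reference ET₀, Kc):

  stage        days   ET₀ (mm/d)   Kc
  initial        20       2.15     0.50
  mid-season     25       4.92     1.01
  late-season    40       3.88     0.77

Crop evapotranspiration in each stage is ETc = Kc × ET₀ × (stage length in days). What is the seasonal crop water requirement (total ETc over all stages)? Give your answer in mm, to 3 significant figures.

265 mm

initial: 0.50 × 2.15 × 20 = 21.50 mm
mid-season: 1.01 × 4.92 × 25 = 124.23 mm
late-season: 0.77 × 3.88 × 40 = 119.50 mm
Seasonal total = 265.23 mm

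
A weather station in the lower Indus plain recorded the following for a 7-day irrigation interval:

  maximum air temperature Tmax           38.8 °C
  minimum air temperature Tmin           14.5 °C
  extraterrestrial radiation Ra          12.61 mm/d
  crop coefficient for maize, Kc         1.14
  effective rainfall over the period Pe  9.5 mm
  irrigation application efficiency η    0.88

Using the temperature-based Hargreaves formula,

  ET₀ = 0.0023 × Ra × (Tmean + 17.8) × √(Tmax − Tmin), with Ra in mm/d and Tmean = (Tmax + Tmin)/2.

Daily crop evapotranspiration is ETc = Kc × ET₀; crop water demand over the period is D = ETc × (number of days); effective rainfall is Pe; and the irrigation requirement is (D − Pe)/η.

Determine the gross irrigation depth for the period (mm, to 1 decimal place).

Tmean = (38.8 + 14.5)/2 = 26.65 °C
ET₀ = 0.0023 × 12.61 × (26.65 + 17.8) × √24.3 = 0.0023 × 12.61 × 44.45 × 4.9295 = 6.3550 mm/d
ETc = Kc × ET₀ = 1.14 × 6.3550 = 7.2447 mm/d
Crop demand D = ETc × 7 d = 7.2447 × 7 = 50.713 mm
D − Pe = 50.713 − 9.5 = 41.213 mm
Gross irrigation = 41.213 / 0.88 = 46.833 mm

46.8 mm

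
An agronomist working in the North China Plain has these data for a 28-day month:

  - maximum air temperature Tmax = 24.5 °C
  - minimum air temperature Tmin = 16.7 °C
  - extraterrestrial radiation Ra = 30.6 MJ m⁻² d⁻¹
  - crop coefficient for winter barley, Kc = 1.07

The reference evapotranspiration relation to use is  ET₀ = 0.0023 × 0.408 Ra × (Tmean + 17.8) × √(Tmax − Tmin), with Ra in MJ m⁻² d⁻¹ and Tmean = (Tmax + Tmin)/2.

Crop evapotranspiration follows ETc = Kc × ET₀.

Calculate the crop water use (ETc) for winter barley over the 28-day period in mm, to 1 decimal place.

Tmean = (24.5 + 16.7)/2 = 20.60 °C
0.408 Ra = 0.408 × 30.6 = 12.4848 mm/d equivalent
ET₀ = 0.0023 × 12.4848 × (20.60 + 17.8) × √7.8 = 0.0023 × 12.4848 × 38.40 × 2.7928 = 3.0795 mm/d
ETc = Kc × ET₀ = 1.07 × 3.0795 = 3.2951 mm/d
Over 28 days: 3.2951 × 28 = 92.263 mm

92.3 mm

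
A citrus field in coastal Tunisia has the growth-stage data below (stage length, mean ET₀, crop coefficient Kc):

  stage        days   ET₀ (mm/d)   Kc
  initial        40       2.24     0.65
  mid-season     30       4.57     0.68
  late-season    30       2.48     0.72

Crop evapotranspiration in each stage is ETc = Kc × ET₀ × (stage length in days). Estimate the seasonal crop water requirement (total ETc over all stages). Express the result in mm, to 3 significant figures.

205 mm

initial: 0.65 × 2.24 × 40 = 58.24 mm
mid-season: 0.68 × 4.57 × 30 = 93.23 mm
late-season: 0.72 × 2.48 × 30 = 53.57 mm
Seasonal total = 205.04 mm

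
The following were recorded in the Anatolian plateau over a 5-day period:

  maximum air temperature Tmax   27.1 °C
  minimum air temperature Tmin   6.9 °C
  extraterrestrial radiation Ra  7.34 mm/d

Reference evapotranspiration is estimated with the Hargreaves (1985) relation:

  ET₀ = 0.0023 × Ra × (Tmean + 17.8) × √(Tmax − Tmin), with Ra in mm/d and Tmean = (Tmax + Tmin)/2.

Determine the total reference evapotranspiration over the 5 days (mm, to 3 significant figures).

13.2 mm

Tmean = (27.1 + 6.9)/2 = 17.00 °C
ET₀ = 0.0023 × 7.34 × (17.00 + 17.8) × √20.2 = 0.0023 × 7.34 × 34.80 × 4.4944 = 2.6404 mm/d
Over 5 days: 2.6404 × 5 = 13.202 mm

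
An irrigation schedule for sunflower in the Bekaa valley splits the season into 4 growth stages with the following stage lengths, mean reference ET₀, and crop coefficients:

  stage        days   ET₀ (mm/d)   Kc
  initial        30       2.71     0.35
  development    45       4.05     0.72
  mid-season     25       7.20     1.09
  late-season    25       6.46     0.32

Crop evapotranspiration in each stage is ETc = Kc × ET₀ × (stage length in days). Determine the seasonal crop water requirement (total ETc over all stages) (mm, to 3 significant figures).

408 mm

initial: 0.35 × 2.71 × 30 = 28.46 mm
development: 0.72 × 4.05 × 45 = 131.22 mm
mid-season: 1.09 × 7.20 × 25 = 196.20 mm
late-season: 0.32 × 6.46 × 25 = 51.68 mm
Seasonal total = 407.56 mm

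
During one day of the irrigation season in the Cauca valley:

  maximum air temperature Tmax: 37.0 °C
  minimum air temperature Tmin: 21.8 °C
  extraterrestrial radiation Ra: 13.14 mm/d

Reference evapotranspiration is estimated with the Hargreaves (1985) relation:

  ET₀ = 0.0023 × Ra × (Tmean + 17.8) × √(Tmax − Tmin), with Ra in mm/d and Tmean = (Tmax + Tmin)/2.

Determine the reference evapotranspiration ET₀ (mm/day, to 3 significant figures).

5.56 mm/day

Tmean = (37.0 + 21.8)/2 = 29.40 °C
ET₀ = 0.0023 × 13.14 × (29.40 + 17.8) × √15.2 = 0.0023 × 13.14 × 47.20 × 3.8987 = 5.5614 mm/d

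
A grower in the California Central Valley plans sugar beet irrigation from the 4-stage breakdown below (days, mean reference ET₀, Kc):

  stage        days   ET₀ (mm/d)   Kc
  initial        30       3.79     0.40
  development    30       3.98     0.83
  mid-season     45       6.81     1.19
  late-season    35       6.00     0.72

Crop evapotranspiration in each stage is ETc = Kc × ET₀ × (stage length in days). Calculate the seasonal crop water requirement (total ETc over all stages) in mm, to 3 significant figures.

660 mm

initial: 0.40 × 3.79 × 30 = 45.48 mm
development: 0.83 × 3.98 × 30 = 99.10 mm
mid-season: 1.19 × 6.81 × 45 = 364.68 mm
late-season: 0.72 × 6.00 × 35 = 151.20 mm
Seasonal total = 660.46 mm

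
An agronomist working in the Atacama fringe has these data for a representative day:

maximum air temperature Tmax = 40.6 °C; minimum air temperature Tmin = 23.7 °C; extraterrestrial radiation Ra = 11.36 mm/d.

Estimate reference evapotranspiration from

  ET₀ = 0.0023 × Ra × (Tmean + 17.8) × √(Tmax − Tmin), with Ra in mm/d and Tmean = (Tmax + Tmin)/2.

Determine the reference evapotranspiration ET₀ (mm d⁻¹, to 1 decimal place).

5.4 mm d⁻¹

Tmean = (40.6 + 23.7)/2 = 32.15 °C
ET₀ = 0.0023 × 11.36 × (32.15 + 17.8) × √16.9 = 0.0023 × 11.36 × 49.95 × 4.1110 = 5.3652 mm/d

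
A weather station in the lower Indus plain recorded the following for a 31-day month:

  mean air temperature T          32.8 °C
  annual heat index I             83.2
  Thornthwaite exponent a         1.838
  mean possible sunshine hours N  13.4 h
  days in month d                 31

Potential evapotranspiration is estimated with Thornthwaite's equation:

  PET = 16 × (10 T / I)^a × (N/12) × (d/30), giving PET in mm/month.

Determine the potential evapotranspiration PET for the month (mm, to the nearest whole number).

10T/I = 10 × 32.8 / 83.2 = 3.9423
(10T/I)^a = 3.9423^1.838 = 12.4448
Uncorrected PET = 16 × 12.4448 = 199.117 mm
Correction = (N/12)(d/30) = (13.4/12)(31/30) = 1.1539
PET = 199.117 × 1.1539 = 229.761 mm/month

230 mm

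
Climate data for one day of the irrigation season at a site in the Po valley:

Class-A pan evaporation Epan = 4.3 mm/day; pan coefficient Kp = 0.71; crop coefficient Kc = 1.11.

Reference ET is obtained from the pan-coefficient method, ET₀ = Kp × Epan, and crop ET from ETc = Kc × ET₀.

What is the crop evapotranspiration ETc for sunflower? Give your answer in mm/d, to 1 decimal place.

3.4 mm/d

ET₀ = 0.71 × 4.3 = 3.0530 mm/d
ETc = Kc × ET₀ = 1.11 × 3.0530 = 3.3888 mm/d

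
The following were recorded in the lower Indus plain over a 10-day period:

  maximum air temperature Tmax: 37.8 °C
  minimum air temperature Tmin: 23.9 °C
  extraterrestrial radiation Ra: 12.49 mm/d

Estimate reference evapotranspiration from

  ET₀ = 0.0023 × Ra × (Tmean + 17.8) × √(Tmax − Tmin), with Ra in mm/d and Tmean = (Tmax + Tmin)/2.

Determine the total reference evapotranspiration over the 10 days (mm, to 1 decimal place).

52.1 mm

Tmean = (37.8 + 23.9)/2 = 30.85 °C
ET₀ = 0.0023 × 12.49 × (30.85 + 17.8) × √13.9 = 0.0023 × 12.49 × 48.65 × 3.7283 = 5.2106 mm/d
Over 10 days: 5.2106 × 10 = 52.106 mm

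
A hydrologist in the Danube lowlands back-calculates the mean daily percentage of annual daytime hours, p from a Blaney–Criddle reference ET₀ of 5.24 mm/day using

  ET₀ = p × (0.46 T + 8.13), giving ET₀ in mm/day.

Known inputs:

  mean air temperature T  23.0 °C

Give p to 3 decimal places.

0.280

p = ET₀ / (0.46 T + 8.13) = 5.24 / (0.46 × 23.0 + 8.13) = 5.24 / 18.710 = 0.2801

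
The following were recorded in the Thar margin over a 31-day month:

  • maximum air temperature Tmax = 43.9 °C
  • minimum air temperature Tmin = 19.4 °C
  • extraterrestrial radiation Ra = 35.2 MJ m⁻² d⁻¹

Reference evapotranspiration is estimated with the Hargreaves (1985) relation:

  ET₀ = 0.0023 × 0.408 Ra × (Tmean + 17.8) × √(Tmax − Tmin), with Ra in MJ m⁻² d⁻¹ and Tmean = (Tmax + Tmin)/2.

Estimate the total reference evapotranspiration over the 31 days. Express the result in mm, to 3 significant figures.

251 mm

Tmean = (43.9 + 19.4)/2 = 31.65 °C
0.408 Ra = 0.408 × 35.2 = 14.3616 mm/d equivalent
ET₀ = 0.0023 × 14.3616 × (31.65 + 17.8) × √24.5 = 0.0023 × 14.3616 × 49.45 × 4.9497 = 8.0849 mm/d
Over 31 days: 8.0849 × 31 = 250.632 mm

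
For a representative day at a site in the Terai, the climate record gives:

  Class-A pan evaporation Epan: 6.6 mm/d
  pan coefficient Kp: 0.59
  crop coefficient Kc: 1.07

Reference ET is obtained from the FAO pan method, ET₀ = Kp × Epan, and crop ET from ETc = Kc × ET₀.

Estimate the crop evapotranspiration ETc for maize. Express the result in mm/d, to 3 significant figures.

4.17 mm/d

ET₀ = 0.59 × 6.6 = 3.8940 mm/d
ETc = Kc × ET₀ = 1.07 × 3.8940 = 4.1666 mm/d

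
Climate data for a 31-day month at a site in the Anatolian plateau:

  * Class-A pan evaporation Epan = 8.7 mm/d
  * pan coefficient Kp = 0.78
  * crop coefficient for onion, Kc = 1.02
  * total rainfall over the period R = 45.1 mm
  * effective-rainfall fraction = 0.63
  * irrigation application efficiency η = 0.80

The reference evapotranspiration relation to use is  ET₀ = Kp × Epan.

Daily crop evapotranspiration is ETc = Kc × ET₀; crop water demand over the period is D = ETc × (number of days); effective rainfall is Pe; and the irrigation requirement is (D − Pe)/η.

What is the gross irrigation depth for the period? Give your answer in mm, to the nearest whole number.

ET₀ = 0.78 × 8.7 = 6.7860 mm/d
ETc = Kc × ET₀ = 1.02 × 6.7860 = 6.9217 mm/d
Crop demand D = ETc × 31 d = 6.9217 × 31 = 214.573 mm
Pe = 0.63 × 45.1 = 28.413 mm
D − Pe = 214.573 − 28.413 = 186.160 mm
Gross irrigation = 186.160 / 0.80 = 232.700 mm

233 mm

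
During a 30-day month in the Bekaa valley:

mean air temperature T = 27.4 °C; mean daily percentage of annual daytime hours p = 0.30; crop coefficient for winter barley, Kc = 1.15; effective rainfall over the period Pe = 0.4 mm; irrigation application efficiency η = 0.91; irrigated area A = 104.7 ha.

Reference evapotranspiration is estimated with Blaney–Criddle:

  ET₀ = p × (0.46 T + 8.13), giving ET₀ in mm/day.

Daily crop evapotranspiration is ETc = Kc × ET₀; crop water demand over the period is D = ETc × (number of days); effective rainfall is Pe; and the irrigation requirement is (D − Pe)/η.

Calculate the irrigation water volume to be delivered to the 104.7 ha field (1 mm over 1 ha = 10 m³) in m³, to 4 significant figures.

246400 m³

ET₀ = 0.30 × (0.46 × 27.4 + 8.13) = 0.30 × 20.734 = 6.2202 mm/d
ETc = Kc × ET₀ = 1.15 × 6.2202 = 7.1532 mm/d
Crop demand D = ETc × 30 d = 7.1532 × 30 = 214.596 mm
D − Pe = 214.596 − 0.4 = 214.196 mm
Gross irrigation = 214.196 / 0.91 = 235.380 mm
Volume = 235.380 mm × 104.7 ha × 10 = 246442.9 m³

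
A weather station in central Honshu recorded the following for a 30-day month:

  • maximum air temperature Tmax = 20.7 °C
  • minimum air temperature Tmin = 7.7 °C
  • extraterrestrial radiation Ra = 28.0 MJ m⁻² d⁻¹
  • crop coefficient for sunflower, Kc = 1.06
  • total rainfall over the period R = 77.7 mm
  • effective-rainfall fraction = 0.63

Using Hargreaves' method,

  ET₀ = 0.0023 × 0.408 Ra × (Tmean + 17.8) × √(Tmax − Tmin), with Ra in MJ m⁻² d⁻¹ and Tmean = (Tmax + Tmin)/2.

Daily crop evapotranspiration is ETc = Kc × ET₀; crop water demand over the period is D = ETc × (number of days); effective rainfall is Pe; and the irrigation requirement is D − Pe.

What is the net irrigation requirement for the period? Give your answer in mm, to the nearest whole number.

47 mm

Tmean = (20.7 + 7.7)/2 = 14.20 °C
0.408 Ra = 0.408 × 28.0 = 11.4240 mm/d equivalent
ET₀ = 0.0023 × 11.4240 × (14.20 + 17.8) × √13.0 = 0.0023 × 11.4240 × 32.00 × 3.6056 = 3.0316 mm/d
ETc = Kc × ET₀ = 1.06 × 3.0316 = 3.2135 mm/d
Crop demand D = ETc × 30 d = 3.2135 × 30 = 96.405 mm
Pe = 0.63 × 77.7 = 48.951 mm
D − Pe = 96.405 − 48.951 = 47.454 mm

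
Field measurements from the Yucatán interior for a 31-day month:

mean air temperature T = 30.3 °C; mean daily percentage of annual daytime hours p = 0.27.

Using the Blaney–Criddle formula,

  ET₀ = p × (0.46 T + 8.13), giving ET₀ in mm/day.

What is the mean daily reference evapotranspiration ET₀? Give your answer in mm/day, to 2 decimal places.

ET₀ = 0.27 × (0.46 × 30.3 + 8.13) = 0.27 × 22.068 = 5.9584 mm/d

5.96 mm/day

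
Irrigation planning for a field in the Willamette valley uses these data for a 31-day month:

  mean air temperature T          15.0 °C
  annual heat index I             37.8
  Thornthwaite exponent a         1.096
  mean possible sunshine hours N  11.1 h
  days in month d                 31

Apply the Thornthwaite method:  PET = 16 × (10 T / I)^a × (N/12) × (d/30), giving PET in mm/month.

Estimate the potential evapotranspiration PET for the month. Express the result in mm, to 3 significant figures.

69.3 mm

10T/I = 10 × 15.0 / 37.8 = 3.9683
(10T/I)^a = 3.9683^1.096 = 4.5297
Uncorrected PET = 16 × 4.5297 = 72.475 mm
Correction = (N/12)(d/30) = (11.1/12)(31/30) = 0.9558
PET = 72.475 × 0.9558 = 69.272 mm/month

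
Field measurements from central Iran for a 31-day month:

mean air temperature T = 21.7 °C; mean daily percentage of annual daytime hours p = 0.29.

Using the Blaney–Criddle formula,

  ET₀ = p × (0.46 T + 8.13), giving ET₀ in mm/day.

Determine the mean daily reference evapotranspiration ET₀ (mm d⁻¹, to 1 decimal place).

ET₀ = 0.29 × (0.46 × 21.7 + 8.13) = 0.29 × 18.112 = 5.2525 mm/d

5.3 mm d⁻¹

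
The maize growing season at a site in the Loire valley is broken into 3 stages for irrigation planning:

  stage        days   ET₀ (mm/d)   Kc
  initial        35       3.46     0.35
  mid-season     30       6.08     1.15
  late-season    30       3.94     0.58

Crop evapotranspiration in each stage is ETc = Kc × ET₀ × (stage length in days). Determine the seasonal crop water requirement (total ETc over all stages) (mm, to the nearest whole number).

initial: 0.35 × 3.46 × 35 = 42.39 mm
mid-season: 1.15 × 6.08 × 30 = 209.76 mm
late-season: 0.58 × 3.94 × 30 = 68.56 mm
Seasonal total = 320.71 mm

321 mm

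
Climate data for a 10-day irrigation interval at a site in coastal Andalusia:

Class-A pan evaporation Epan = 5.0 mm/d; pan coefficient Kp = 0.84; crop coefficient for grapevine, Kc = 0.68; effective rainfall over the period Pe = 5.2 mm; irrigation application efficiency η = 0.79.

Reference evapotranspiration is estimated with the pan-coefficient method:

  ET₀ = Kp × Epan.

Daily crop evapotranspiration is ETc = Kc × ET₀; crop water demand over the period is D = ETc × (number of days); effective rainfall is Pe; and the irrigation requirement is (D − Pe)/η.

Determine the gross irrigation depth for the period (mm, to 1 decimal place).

ET₀ = 0.84 × 5.0 = 4.2000 mm/d
ETc = Kc × ET₀ = 0.68 × 4.2000 = 2.8560 mm/d
Crop demand D = ETc × 10 d = 2.8560 × 10 = 28.560 mm
D − Pe = 28.560 − 5.2 = 23.360 mm
Gross irrigation = 23.360 / 0.79 = 29.570 mm

29.6 mm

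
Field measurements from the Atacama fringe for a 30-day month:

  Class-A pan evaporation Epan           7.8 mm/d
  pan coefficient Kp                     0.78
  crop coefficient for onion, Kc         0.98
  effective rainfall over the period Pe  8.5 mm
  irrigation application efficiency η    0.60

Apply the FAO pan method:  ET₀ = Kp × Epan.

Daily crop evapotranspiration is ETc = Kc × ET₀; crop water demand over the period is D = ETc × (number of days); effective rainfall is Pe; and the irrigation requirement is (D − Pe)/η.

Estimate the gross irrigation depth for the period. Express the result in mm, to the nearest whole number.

284 mm

ET₀ = 0.78 × 7.8 = 6.0840 mm/d
ETc = Kc × ET₀ = 0.98 × 6.0840 = 5.9623 mm/d
Crop demand D = ETc × 30 d = 5.9623 × 30 = 178.869 mm
D − Pe = 178.869 − 8.5 = 170.369 mm
Gross irrigation = 170.369 / 0.60 = 283.948 mm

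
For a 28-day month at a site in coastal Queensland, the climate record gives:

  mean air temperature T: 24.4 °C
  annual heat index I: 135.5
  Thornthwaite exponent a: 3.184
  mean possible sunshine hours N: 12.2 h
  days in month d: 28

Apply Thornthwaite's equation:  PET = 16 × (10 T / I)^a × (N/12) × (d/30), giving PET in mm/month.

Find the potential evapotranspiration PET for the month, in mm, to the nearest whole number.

99 mm

10T/I = 10 × 24.4 / 135.5 = 1.8007
(10T/I)^a = 1.8007^3.184 = 6.5062
Uncorrected PET = 16 × 6.5062 = 104.099 mm
Correction = (N/12)(d/30) = (12.2/12)(28/30) = 0.9489
PET = 104.099 × 0.9489 = 98.780 mm/month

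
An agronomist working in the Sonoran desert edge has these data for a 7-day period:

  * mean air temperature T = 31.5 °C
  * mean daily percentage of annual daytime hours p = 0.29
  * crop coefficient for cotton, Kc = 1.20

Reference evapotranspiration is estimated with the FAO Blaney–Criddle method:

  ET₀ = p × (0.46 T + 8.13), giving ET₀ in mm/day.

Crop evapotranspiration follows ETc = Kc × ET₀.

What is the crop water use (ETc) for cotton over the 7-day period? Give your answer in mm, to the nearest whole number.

ET₀ = 0.29 × (0.46 × 31.5 + 8.13) = 0.29 × 22.620 = 6.5598 mm/d
ETc = Kc × ET₀ = 1.20 × 6.5598 = 7.8718 mm/d
Over 7 days: 7.8718 × 7 = 55.103 mm

55 mm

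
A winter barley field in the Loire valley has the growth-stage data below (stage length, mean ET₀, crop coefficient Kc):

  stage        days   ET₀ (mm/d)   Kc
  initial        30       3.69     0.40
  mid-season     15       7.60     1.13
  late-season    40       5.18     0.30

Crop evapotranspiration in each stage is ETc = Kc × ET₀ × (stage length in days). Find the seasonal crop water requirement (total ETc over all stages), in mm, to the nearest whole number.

235 mm

initial: 0.40 × 3.69 × 30 = 44.28 mm
mid-season: 1.13 × 7.60 × 15 = 128.82 mm
late-season: 0.30 × 5.18 × 40 = 62.16 mm
Seasonal total = 235.26 mm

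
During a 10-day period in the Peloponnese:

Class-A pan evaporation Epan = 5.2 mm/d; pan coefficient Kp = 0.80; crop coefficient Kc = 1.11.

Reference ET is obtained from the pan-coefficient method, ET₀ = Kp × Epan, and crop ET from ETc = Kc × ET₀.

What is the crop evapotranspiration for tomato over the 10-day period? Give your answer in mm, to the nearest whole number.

46 mm

ET₀ = 0.80 × 5.2 = 4.1600 mm/d
ETc = Kc × ET₀ = 1.11 × 4.1600 = 4.6176 mm/d
Over 10 days: 4.6176 × 10 = 46.176 mm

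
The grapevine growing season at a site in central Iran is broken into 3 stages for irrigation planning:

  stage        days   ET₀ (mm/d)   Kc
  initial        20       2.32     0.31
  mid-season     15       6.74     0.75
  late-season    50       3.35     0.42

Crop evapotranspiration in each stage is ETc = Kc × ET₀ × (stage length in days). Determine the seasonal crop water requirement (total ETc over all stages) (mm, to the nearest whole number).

161 mm

initial: 0.31 × 2.32 × 20 = 14.38 mm
mid-season: 0.75 × 6.74 × 15 = 75.83 mm
late-season: 0.42 × 3.35 × 50 = 70.35 mm
Seasonal total = 160.56 mm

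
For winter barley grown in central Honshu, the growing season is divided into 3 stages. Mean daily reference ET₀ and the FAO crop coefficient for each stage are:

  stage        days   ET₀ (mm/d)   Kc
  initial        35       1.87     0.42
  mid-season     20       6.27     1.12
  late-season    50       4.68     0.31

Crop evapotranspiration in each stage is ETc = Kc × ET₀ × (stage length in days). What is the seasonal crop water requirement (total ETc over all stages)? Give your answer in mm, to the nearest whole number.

240 mm

initial: 0.42 × 1.87 × 35 = 27.49 mm
mid-season: 1.12 × 6.27 × 20 = 140.45 mm
late-season: 0.31 × 4.68 × 50 = 72.54 mm
Seasonal total = 240.48 mm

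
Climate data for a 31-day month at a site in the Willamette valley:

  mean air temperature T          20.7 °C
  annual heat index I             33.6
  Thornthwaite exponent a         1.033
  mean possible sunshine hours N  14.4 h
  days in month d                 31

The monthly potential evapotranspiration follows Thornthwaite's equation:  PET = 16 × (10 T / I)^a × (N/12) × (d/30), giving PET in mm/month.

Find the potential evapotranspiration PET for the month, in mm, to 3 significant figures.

130 mm

10T/I = 10 × 20.7 / 33.6 = 6.1607
(10T/I)^a = 6.1607^1.033 = 6.5417
Uncorrected PET = 16 × 6.5417 = 104.667 mm
Correction = (N/12)(d/30) = (14.4/12)(31/30) = 1.2400
PET = 104.667 × 1.2400 = 129.787 mm/month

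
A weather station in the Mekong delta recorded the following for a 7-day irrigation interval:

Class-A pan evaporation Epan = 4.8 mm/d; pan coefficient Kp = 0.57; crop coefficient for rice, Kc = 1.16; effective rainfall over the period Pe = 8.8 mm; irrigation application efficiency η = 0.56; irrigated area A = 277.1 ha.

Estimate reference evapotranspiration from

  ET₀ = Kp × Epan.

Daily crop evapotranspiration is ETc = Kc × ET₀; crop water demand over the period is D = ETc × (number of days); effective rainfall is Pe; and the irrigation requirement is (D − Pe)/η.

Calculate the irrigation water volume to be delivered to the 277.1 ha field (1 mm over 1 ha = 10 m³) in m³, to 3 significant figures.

66400 m³

ET₀ = 0.57 × 4.8 = 2.7360 mm/d
ETc = Kc × ET₀ = 1.16 × 2.7360 = 3.1738 mm/d
Crop demand D = ETc × 7 d = 3.1738 × 7 = 22.217 mm
D − Pe = 22.217 − 8.8 = 13.417 mm
Gross irrigation = 13.417 / 0.56 = 23.959 mm
Volume = 23.959 mm × 277.1 ha × 10 = 66390.4 m³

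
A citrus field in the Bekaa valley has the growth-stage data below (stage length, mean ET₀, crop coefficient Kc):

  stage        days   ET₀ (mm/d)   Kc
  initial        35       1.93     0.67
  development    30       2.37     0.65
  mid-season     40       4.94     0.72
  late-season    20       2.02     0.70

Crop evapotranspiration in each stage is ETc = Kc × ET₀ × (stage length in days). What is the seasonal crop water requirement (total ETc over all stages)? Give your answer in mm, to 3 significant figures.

262 mm

initial: 0.67 × 1.93 × 35 = 45.26 mm
development: 0.65 × 2.37 × 30 = 46.22 mm
mid-season: 0.72 × 4.94 × 40 = 142.27 mm
late-season: 0.70 × 2.02 × 20 = 28.28 mm
Seasonal total = 262.03 mm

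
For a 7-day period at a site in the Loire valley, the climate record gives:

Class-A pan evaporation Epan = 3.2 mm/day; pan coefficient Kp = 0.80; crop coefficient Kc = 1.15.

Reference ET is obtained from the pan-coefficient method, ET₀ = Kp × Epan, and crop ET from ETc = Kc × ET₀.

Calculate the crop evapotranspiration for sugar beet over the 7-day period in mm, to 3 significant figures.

ET₀ = 0.80 × 3.2 = 2.5600 mm/d
ETc = Kc × ET₀ = 1.15 × 2.5600 = 2.9440 mm/d
Over 7 days: 2.9440 × 7 = 20.608 mm

20.6 mm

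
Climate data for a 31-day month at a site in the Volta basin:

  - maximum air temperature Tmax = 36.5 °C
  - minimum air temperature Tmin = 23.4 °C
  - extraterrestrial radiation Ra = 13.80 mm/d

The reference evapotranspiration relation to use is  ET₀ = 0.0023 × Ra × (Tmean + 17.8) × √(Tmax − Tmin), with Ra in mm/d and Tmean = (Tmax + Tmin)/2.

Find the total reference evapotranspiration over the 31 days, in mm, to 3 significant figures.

Tmean = (36.5 + 23.4)/2 = 29.95 °C
ET₀ = 0.0023 × 13.80 × (29.95 + 17.8) × √13.1 = 0.0023 × 13.80 × 47.75 × 3.6194 = 5.4855 mm/d
Over 31 days: 5.4855 × 31 = 170.051 mm

170 mm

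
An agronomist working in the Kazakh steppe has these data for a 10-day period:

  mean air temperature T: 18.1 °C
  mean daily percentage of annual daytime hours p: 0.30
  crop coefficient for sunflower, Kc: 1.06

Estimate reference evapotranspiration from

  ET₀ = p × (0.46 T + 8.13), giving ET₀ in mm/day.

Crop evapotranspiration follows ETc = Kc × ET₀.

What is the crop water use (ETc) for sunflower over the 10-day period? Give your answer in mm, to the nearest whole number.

ET₀ = 0.30 × (0.46 × 18.1 + 8.13) = 0.30 × 16.456 = 4.9368 mm/d
ETc = Kc × ET₀ = 1.06 × 4.9368 = 5.2330 mm/d
Over 10 days: 5.2330 × 10 = 52.330 mm

52 mm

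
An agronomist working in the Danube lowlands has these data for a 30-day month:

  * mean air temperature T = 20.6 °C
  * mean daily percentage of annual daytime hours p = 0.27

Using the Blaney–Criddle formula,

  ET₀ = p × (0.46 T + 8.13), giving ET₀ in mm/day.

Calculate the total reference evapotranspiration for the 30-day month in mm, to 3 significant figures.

ET₀ = 0.27 × (0.46 × 20.6 + 8.13) = 0.27 × 17.606 = 4.7536 mm/d
Monthly total = 4.7536 × 30 = 142.608 mm

143 mm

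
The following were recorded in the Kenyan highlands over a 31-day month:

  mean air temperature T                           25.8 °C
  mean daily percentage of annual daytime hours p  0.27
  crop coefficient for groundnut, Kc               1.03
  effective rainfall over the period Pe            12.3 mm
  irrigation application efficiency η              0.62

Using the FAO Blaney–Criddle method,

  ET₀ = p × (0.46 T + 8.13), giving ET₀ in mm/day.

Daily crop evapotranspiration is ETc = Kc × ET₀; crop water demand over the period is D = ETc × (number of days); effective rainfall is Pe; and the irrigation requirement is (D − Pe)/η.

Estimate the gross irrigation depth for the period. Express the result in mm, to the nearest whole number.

258 mm

ET₀ = 0.27 × (0.46 × 25.8 + 8.13) = 0.27 × 19.998 = 5.3995 mm/d
ETc = Kc × ET₀ = 1.03 × 5.3995 = 5.5615 mm/d
Crop demand D = ETc × 31 d = 5.5615 × 31 = 172.407 mm
D − Pe = 172.407 − 12.3 = 160.107 mm
Gross irrigation = 160.107 / 0.62 = 258.237 mm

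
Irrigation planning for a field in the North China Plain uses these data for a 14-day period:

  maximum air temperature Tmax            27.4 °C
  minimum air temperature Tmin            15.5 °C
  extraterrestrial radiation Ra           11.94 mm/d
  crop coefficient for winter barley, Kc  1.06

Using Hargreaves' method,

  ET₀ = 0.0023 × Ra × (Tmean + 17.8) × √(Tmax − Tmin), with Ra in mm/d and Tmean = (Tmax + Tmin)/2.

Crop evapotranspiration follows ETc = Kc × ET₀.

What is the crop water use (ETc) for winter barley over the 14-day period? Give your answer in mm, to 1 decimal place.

55.2 mm

Tmean = (27.4 + 15.5)/2 = 21.45 °C
ET₀ = 0.0023 × 11.94 × (21.45 + 17.8) × √11.9 = 0.0023 × 11.94 × 39.25 × 3.4496 = 3.7183 mm/d
ETc = Kc × ET₀ = 1.06 × 3.7183 = 3.9414 mm/d
Over 14 days: 3.9414 × 14 = 55.180 mm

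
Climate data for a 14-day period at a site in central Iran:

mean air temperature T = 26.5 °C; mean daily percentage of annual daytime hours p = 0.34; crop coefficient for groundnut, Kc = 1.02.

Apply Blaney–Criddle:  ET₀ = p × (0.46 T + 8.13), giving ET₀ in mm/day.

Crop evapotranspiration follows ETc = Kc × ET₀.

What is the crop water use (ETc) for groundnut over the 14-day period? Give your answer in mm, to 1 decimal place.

98.7 mm

ET₀ = 0.34 × (0.46 × 26.5 + 8.13) = 0.34 × 20.320 = 6.9088 mm/d
ETc = Kc × ET₀ = 1.02 × 6.9088 = 7.0470 mm/d
Over 14 days: 7.0470 × 14 = 98.658 mm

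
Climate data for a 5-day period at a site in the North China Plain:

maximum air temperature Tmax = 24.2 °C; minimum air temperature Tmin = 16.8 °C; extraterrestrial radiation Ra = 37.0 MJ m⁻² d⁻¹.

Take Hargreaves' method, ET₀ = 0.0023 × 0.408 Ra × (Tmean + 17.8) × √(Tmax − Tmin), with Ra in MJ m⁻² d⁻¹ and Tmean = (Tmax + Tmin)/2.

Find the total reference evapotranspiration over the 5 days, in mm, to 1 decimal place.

Tmean = (24.2 + 16.8)/2 = 20.50 °C
0.408 Ra = 0.408 × 37.0 = 15.0960 mm/d equivalent
ET₀ = 0.0023 × 15.0960 × (20.50 + 17.8) × √7.4 = 0.0023 × 15.0960 × 38.30 × 2.7203 = 3.6175 mm/d
Over 5 days: 3.6175 × 5 = 18.088 mm

18.1 mm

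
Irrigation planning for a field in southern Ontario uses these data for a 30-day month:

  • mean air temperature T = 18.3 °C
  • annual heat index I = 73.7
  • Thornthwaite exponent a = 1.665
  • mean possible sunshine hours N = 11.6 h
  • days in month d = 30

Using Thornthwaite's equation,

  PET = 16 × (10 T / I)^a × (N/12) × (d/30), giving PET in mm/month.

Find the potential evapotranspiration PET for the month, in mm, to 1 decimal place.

10T/I = 10 × 18.3 / 73.7 = 2.4830
(10T/I)^a = 2.4830^1.665 = 4.5461
Uncorrected PET = 16 × 4.5461 = 72.738 mm
Correction = (N/12)(d/30) = (11.6/12)(30/30) = 0.9667
PET = 72.738 × 0.9667 = 70.316 mm/month

70.3 mm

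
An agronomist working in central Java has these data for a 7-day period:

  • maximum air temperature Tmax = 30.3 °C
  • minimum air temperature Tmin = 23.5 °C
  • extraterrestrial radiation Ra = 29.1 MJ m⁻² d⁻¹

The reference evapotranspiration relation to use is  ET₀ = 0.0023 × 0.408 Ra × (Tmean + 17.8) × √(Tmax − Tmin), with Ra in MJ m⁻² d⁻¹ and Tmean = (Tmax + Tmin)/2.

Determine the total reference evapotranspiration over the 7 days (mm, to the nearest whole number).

22 mm

Tmean = (30.3 + 23.5)/2 = 26.90 °C
0.408 Ra = 0.408 × 29.1 = 11.8728 mm/d equivalent
ET₀ = 0.0023 × 11.8728 × (26.90 + 17.8) × √6.8 = 0.0023 × 11.8728 × 44.70 × 2.6077 = 3.1831 mm/d
Over 7 days: 3.1831 × 7 = 22.282 mm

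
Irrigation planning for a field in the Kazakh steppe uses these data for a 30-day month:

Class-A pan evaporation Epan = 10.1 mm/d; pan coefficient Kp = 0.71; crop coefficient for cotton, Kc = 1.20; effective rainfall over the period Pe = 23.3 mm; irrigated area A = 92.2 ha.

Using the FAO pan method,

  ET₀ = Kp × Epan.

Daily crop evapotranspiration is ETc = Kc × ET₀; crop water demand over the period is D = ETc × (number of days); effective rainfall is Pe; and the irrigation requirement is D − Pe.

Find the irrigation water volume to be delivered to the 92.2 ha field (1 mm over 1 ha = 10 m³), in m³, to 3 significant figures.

217000 m³

ET₀ = 0.71 × 10.1 = 7.1710 mm/d
ETc = Kc × ET₀ = 1.20 × 7.1710 = 8.6052 mm/d
Crop demand D = ETc × 30 d = 8.6052 × 30 = 258.156 mm
D − Pe = 258.156 − 23.3 = 234.856 mm
Volume = 234.856 mm × 92.2 ha × 10 = 216537.2 m³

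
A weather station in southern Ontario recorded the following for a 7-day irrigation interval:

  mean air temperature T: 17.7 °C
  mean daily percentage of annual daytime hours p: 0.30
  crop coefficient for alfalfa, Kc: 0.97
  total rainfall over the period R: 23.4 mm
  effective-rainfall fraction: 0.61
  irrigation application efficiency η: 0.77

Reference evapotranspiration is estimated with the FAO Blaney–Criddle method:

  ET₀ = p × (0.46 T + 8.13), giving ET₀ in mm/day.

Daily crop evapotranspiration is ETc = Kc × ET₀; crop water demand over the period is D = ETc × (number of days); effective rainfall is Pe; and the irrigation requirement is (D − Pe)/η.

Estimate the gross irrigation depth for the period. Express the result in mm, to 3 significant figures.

24.5 mm

ET₀ = 0.30 × (0.46 × 17.7 + 8.13) = 0.30 × 16.272 = 4.8816 mm/d
ETc = Kc × ET₀ = 0.97 × 4.8816 = 4.7352 mm/d
Crop demand D = ETc × 7 d = 4.7352 × 7 = 33.146 mm
Pe = 0.61 × 23.4 = 14.274 mm
D − Pe = 33.146 − 14.274 = 18.872 mm
Gross irrigation = 18.872 / 0.77 = 24.509 mm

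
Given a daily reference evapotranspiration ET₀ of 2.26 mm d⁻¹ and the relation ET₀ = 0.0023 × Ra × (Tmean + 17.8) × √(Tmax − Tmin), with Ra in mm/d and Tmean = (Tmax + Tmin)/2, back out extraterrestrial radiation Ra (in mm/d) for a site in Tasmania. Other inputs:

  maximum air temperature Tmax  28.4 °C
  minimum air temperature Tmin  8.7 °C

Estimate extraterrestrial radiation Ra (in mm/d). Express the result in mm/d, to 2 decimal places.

6.09 mm/d

Tmean = 18.55 °C; √ΔT = 4.4385
Ra = ET₀ / [0.0023 × (Tmean+17.8) × √ΔT] = 2.26 / (0.0023 × 36.35 × 4.4385) = 6.090 mm/d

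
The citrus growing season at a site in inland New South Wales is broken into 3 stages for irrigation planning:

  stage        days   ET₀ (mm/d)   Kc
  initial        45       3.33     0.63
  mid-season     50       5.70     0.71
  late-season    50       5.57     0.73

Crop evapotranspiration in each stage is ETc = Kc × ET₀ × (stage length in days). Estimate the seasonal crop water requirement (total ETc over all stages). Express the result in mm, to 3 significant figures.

500 mm

initial: 0.63 × 3.33 × 45 = 94.41 mm
mid-season: 0.71 × 5.70 × 50 = 202.35 mm
late-season: 0.73 × 5.57 × 50 = 203.31 mm
Seasonal total = 500.07 mm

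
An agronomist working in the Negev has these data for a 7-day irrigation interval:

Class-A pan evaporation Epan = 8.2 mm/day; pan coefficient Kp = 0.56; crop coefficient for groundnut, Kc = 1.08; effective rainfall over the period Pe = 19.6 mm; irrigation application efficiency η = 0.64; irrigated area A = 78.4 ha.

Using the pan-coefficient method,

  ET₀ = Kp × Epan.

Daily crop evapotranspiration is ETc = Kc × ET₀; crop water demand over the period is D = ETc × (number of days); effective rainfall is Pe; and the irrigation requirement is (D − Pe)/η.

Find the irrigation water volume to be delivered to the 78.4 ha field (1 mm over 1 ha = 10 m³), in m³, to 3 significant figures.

ET₀ = 0.56 × 8.2 = 4.5920 mm/d
ETc = Kc × ET₀ = 1.08 × 4.5920 = 4.9594 mm/d
Crop demand D = ETc × 7 d = 4.9594 × 7 = 34.716 mm
D − Pe = 34.716 − 19.6 = 15.116 mm
Gross irrigation = 15.116 / 0.64 = 23.619 mm
Volume = 23.619 mm × 78.4 ha × 10 = 18517.3 m³

18500 m³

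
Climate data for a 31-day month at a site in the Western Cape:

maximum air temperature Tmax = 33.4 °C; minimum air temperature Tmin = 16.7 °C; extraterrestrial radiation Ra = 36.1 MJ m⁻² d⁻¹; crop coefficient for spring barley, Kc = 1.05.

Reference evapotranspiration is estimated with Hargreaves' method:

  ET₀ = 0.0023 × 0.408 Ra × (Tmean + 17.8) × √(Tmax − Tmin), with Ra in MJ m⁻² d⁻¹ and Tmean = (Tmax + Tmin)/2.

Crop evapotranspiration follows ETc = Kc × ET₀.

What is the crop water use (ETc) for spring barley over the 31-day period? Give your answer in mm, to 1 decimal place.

Tmean = (33.4 + 16.7)/2 = 25.05 °C
0.408 Ra = 0.408 × 36.1 = 14.7288 mm/d equivalent
ET₀ = 0.0023 × 14.7288 × (25.05 + 17.8) × √16.7 = 0.0023 × 14.7288 × 42.85 × 4.0866 = 5.9321 mm/d
ETc = Kc × ET₀ = 1.05 × 5.9321 = 6.2287 mm/d
Over 31 days: 6.2287 × 31 = 193.090 mm

193.1 mm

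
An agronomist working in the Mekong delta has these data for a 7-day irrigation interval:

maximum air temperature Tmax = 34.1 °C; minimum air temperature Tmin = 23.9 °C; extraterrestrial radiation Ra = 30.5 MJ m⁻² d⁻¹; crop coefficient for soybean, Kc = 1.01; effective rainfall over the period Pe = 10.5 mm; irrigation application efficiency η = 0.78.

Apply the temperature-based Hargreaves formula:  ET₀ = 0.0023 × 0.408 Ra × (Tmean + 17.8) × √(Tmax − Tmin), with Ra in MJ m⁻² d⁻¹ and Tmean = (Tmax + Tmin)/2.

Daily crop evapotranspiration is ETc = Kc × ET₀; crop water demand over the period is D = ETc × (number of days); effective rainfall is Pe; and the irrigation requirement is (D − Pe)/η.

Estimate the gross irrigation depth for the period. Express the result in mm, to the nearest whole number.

25 mm

Tmean = (34.1 + 23.9)/2 = 29.00 °C
0.408 Ra = 0.408 × 30.5 = 12.4440 mm/d equivalent
ET₀ = 0.0023 × 12.4440 × (29.00 + 17.8) × √10.2 = 0.0023 × 12.4440 × 46.80 × 3.1937 = 4.2779 mm/d
ETc = Kc × ET₀ = 1.01 × 4.2779 = 4.3207 mm/d
Crop demand D = ETc × 7 d = 4.3207 × 7 = 30.245 mm
D − Pe = 30.245 − 10.5 = 19.745 mm
Gross irrigation = 19.745 / 0.78 = 25.314 mm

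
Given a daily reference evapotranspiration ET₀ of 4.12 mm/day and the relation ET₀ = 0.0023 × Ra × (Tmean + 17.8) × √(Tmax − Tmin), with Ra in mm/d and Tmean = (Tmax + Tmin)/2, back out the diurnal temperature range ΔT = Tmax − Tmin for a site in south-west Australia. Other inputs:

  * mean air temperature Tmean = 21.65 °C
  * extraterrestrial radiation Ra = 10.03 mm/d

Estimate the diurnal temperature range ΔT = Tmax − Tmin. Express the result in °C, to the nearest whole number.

20 °C

√ΔT = ET₀ / [0.0023 × Ra × (Tmean+17.8)] = 4.12 / (0.0023 × 10.03 × 39.45) = 4.5271
ΔT = 4.5271² = 20.495 °C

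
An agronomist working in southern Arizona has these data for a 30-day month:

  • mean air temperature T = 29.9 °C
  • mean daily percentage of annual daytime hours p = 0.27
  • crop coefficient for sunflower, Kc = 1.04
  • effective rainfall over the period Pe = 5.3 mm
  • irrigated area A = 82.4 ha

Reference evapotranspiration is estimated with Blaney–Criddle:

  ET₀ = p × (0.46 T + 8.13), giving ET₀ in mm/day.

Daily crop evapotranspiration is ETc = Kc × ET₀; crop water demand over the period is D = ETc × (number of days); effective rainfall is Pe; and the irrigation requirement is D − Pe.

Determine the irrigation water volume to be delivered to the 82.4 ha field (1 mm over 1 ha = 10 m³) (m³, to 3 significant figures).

148000 m³

ET₀ = 0.27 × (0.46 × 29.9 + 8.13) = 0.27 × 21.884 = 5.9087 mm/d
ETc = Kc × ET₀ = 1.04 × 5.9087 = 6.1450 mm/d
Crop demand D = ETc × 30 d = 6.1450 × 30 = 184.350 mm
D − Pe = 184.350 − 5.3 = 179.050 mm
Volume = 179.050 mm × 82.4 ha × 10 = 147537.2 m³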